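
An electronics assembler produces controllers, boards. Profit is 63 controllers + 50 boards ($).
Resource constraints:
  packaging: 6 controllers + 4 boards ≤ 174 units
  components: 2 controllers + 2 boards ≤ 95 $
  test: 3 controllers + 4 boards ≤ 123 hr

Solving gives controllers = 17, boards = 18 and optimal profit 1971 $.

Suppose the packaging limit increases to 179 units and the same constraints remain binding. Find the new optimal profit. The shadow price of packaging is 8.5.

Δb = 5, so new z* = 1971 + (8.5)·(5) = 1971 + 42.5 = 2013.5.

2013.5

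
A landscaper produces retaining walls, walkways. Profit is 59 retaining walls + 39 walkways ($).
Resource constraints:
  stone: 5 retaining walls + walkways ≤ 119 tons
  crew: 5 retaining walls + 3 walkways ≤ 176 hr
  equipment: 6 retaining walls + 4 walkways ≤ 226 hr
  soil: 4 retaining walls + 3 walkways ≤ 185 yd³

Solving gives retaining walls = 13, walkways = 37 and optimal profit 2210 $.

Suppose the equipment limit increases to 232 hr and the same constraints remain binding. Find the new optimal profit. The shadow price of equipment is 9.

2264

Δb = 6, so new z* = 2210 + (9)·(6) = 2210 + 54 = 2264.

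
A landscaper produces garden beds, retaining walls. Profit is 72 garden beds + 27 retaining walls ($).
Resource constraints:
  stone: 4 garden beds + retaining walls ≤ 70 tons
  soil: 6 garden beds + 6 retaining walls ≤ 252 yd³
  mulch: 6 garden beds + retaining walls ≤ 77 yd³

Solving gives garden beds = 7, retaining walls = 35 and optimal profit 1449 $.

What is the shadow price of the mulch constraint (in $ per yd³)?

At the optimum: stone uses 63 of 70 (slack = 7); soil uses 252 of 252 (binding); mulch uses 77 of 77 (binding).
Slack constraints have shadow price 0 (complementary slackness).
From A_Bᵀ y = c: 6·y_soil + 6·y_mulch = 72; 6·y_soil + 1·y_mulch = 27.
→ y_soil = 3 and y_mulch = 9.
Shadow price of mulch = 9.

9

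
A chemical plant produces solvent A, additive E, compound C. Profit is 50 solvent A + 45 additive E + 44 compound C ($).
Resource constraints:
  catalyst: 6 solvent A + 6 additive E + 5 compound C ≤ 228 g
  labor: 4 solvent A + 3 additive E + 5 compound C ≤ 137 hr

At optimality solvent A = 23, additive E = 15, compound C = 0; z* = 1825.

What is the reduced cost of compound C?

At the optimum: catalyst uses 228 of 228 (binding); labor uses 137 of 137 (binding).
From A_Bᵀ y = c: 6·y_catalyst + 4·y_labor = 50; 6·y_catalyst + 3·y_labor = 45.
This yields shadow prices y_catalyst = 5, y_labor = 5.
Reduced cost of compound C: c₃ − yᵀa₃ = 44 − (5·5 + 5·5) = 44 − 50 = -6.

-6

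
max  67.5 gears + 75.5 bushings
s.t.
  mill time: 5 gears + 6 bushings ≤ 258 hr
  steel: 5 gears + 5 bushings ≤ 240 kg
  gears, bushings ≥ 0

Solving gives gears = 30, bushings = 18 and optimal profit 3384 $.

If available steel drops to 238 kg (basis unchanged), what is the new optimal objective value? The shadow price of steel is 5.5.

Δb = -2, so new z* = 3384 + (5.5)·(-2) = 3384 − 11 = 3373.

3373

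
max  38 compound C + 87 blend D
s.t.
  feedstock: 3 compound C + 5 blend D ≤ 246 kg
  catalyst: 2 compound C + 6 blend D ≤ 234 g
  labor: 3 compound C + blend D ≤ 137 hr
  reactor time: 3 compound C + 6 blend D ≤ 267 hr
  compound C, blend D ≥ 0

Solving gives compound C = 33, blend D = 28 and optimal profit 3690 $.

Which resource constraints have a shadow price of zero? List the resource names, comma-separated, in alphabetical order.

feedstock, labor

feedstock: 239/246 (slack 7)
catalyst: 234/234 (binding)
labor: 127/137 (slack 10)
reactor time: 267/267 (binding)
By complementary slackness, a constraint with positive slack has shadow price 0 → feedstock, labor.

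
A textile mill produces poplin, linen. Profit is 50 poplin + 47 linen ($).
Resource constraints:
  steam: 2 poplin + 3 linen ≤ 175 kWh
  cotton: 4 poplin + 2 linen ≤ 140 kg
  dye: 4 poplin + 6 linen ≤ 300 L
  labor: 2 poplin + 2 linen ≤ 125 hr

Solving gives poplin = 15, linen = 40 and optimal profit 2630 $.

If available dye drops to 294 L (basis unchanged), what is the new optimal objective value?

Check each constraint at x*: steam 150/175 (slack 25); cotton 140/140 (tight); dye 300/300 (tight); labor 110/125 (slack 15).
By complementary slackness, y = 0 for the non-binding constraints.
The binding rows give the dual system: 4·y_cotton + 4·y_dye = 50 and 2·y_cotton + 6·y_dye = 47.
This yields shadow prices y_cotton = 7, y_dye = 5.5.
Δz = y_dye·Δb = 5.5 × (-6) = -33, so new z* = 2630 − 33 = 2597.

2597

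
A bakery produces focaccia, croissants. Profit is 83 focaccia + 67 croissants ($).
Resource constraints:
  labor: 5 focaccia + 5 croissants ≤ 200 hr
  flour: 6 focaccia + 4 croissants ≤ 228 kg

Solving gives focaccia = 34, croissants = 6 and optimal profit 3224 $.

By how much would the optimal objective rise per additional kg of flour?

8

Check each constraint at x*: labor 200/200 (tight); flour 228/228 (tight).
The binding rows give the dual system: 5·y_labor + 6·y_flour = 83 and 5·y_labor + 4·y_flour = 67.
Solving: y_labor = 7, y_flour = 8.
Shadow price of flour = 8.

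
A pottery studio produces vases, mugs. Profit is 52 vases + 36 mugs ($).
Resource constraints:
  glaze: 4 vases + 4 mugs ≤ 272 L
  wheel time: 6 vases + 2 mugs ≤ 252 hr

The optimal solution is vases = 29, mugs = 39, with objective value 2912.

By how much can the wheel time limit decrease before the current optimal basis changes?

116

Binding constraints: glaze, wheel time. The basis is B = [[4,4],[6,2]] with det -16.
Per unit decrease in wheel time, x* moves by d = (-0.25, 0.25).
The basis stays optimal until vases reaches 0; allowable decrease = 116 hr.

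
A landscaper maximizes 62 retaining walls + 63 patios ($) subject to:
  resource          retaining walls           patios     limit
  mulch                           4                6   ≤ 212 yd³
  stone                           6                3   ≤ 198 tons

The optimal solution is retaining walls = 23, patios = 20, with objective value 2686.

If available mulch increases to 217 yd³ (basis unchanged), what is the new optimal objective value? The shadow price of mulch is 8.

Δb = 5, so new z* = 2686 + (8)·(5) = 2686 + 40 = 2726.

2726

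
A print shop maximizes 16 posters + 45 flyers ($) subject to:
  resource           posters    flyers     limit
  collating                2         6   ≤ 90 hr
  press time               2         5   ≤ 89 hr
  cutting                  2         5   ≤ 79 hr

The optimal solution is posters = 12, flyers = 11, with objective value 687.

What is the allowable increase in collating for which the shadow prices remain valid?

4.8

Binding constraints: collating, cutting. The basis is B = [[2,6],[2,5]] with det -2.
Per unit increase in collating, x* moves by d = (-2.5, 1).
The basis stays optimal until posters reaches 0; allowable increase = 4.8 hr.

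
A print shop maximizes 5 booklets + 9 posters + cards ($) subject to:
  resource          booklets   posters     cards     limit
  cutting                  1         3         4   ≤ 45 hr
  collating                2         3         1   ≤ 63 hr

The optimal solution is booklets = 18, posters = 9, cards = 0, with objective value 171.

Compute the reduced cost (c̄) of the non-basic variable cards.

Check each constraint at x*: cutting 45/45 (tight); collating 63/63 (tight).
Dual feasibility on the basic columns requires 1·y_cutting + 2·y_collating = 5, 3·y_cutting + 3·y_collating = 9.
This yields shadow prices y_cutting = 1, y_collating = 2.
Reduced cost of cards: c₃ − yᵀa₃ = 1 − (1·4 + 2·1) = 1 − 6 = -5.

-5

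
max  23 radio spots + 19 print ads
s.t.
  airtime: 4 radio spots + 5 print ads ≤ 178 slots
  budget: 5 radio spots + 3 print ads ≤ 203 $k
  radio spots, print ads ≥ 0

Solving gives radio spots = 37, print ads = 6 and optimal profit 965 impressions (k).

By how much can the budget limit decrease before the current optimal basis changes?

Binding constraints: airtime, budget. The basis is B = [[4,5],[5,3]] with det -13.
Per unit decrease in budget, x* moves by d = (-0.3846, 0.3077).
The basis stays optimal until radio spots reaches 0; allowable decrease = 96.2 $k.

96.2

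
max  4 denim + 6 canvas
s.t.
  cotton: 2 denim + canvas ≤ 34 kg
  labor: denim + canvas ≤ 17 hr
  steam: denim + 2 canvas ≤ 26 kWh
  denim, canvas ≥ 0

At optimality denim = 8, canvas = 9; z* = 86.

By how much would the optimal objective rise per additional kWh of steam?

At the optimum: cotton uses 25 of 34 (slack = 9); labor uses 17 of 17 (binding); steam uses 26 of 26 (binding).
By complementary slackness, y = 0 for the non-binding constraint.
Dual feasibility on the basic columns requires 1·y_labor + 1·y_steam = 4, 1·y_labor + 2·y_steam = 6.
→ y_labor = 2 and y_steam = 2.
Shadow price of steam = 2.

2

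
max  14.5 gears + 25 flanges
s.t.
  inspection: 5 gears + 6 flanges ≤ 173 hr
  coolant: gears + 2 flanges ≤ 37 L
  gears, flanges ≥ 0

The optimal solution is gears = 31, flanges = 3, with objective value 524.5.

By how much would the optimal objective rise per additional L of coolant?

At the optimum: inspection uses 173 of 173 (binding); coolant uses 37 of 37 (binding).
The binding rows give the dual system: 5·y_inspection + 1·y_coolant = 14.5 and 6·y_inspection + 2·y_coolant = 25.
→ y_inspection = 1 and y_coolant = 9.5.
Shadow price of coolant = 9.5.

9.5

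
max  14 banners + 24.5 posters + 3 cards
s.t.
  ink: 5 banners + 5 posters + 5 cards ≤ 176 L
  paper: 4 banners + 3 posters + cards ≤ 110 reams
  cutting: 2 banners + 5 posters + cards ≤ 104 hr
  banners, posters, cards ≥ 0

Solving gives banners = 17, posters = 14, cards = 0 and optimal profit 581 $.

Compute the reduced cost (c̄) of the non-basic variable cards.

At the optimum: ink uses 155 of 176 (slack = 21); paper uses 110 of 110 (binding); cutting uses 104 of 104 (binding).
By complementary slackness, y = 0 for the non-binding constraint.
From A_Bᵀ y = c: 4·y_paper + 2·y_cutting = 14; 3·y_paper + 5·y_cutting = 24.5.
This yields shadow prices y_paper = 1.5, y_cutting = 4.
Reduced cost of cards: c₃ − yᵀa₃ = 3 − (1.5·1 + 4·1) = 3 − 5.5 = -2.5.

-2.5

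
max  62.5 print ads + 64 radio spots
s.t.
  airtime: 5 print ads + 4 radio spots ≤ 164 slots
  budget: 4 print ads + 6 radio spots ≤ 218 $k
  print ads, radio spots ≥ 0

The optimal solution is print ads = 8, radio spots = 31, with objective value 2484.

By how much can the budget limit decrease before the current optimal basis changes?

Binding constraints: airtime, budget. The basis is B = [[5,4],[4,6]] with det 14.
Per unit decrease in budget, x* moves by d = (0.2857, -0.3571).
The basis stays optimal until radio spots reaches 0; allowable decrease = 86.8 $k.

86.8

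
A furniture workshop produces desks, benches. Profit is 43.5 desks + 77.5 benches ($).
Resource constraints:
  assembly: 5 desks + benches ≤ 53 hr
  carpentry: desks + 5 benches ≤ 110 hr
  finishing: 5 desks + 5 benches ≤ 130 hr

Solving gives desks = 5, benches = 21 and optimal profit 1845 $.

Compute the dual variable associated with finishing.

Check each constraint at x*: assembly 46/53 (slack 7); carpentry 110/110 (tight); finishing 130/130 (tight).
Since assembly is not tight, its dual is 0.
Dual feasibility on the basic columns requires 1·y_carpentry + 5·y_finishing = 43.5, 5·y_carpentry + 5·y_finishing = 77.5.
This yields shadow prices y_carpentry = 8.5, y_finishing = 7.
Shadow price of finishing = 7.

7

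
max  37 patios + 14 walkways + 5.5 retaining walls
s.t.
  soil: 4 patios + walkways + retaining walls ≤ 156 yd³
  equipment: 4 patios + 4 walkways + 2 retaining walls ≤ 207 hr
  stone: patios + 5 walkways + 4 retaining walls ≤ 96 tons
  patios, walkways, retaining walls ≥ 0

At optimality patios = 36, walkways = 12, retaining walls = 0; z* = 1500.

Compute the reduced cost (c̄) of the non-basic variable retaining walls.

-7.5

At the optimum: soil uses 156 of 156 (binding); equipment uses 192 of 207 (slack = 15); stone uses 96 of 96 (binding).
By complementary slackness, y = 0 for the non-binding constraint.
Dual feasibility on the basic columns requires 4·y_soil + 1·y_stone = 37, 1·y_soil + 5·y_stone = 14.
This yields shadow prices y_soil = 9, y_stone = 1.
Reduced cost of retaining walls: c₃ − yᵀa₃ = 5.5 − (9·1 + 1·4) = 5.5 − 13 = -7.5.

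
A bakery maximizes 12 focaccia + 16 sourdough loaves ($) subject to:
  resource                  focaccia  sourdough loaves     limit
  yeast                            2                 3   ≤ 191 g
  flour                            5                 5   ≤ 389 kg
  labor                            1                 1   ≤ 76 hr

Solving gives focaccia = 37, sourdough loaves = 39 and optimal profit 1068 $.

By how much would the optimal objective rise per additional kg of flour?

At the optimum: yeast uses 191 of 191 (binding); flour uses 380 of 389 (slack = 9); labor uses 76 of 76 (binding).
Slack constraints have shadow price 0 (complementary slackness).
Dual feasibility on the basic columns requires 2·y_yeast + 1·y_labor = 12, 3·y_yeast + 1·y_labor = 16.
→ y_yeast = 4 and y_labor = 4.
Shadow price of flour = 0.

0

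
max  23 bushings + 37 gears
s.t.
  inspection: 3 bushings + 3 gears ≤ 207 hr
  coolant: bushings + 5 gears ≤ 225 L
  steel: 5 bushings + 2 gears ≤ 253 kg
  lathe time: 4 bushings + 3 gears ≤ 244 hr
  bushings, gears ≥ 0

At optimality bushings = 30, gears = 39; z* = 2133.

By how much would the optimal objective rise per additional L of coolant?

Check each constraint at x*: inspection 207/207 (tight); coolant 225/225 (tight); steel 228/253 (slack 25); lathe time 237/244 (slack 7).
Since steel, lathe time are not tight, their duals are 0.
From A_Bᵀ y = c: 3·y_inspection + 1·y_coolant = 23; 3·y_inspection + 5·y_coolant = 37.
This yields shadow prices y_inspection = 6.5, y_coolant = 3.5.
Shadow price of coolant = 3.5.

3.5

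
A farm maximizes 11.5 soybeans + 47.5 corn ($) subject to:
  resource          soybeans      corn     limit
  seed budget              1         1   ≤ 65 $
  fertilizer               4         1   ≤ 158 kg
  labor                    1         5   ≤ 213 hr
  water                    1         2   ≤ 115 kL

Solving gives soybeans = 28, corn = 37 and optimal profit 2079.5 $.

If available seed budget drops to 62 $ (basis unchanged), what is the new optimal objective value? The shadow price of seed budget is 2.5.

2072

Δb = -3, so new z* = 2079.5 + (2.5)·(-3) = 2079.5 − 7.5 = 2072.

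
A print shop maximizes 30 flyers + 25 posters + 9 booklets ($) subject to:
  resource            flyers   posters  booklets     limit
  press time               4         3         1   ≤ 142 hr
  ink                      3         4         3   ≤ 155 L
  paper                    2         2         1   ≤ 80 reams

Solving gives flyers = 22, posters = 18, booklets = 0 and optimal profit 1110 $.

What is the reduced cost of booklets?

-1

Binding: press time and paper. Non-binding: ink (17 unused).
By complementary slackness, y = 0 for the non-binding constraint.
Dual feasibility on the basic columns requires 4·y_press time + 2·y_paper = 30, 3·y_press time + 2·y_paper = 25.
→ y_press time = 5 and y_paper = 5.
Reduced cost of booklets: c₃ − yᵀa₃ = 9 − (5·1 + 5·1) = 9 − 10 = -1.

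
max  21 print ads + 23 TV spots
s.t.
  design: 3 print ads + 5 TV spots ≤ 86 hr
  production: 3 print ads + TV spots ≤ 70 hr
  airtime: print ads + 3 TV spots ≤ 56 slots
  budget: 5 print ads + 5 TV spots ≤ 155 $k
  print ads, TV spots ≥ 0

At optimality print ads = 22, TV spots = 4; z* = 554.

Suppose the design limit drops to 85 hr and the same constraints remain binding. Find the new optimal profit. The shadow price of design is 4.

Δb = -1, so new z* = 554 + (4)·(-1) = 554 − 4 = 550.

550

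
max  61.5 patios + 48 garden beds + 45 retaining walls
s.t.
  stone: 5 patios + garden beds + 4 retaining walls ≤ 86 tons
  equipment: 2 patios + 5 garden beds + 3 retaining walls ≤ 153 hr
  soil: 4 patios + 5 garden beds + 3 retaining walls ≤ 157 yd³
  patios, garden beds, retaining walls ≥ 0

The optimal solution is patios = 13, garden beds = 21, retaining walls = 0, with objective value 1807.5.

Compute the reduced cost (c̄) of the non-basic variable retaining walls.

Check each constraint at x*: stone 86/86 (tight); equipment 131/153 (slack 22); soil 157/157 (tight).
By complementary slackness, y = 0 for the non-binding constraint.
The binding rows give the dual system: 5·y_stone + 4·y_soil = 61.5 and 1·y_stone + 5·y_soil = 48.
This yields shadow prices y_stone = 5.5, y_soil = 8.5.
Reduced cost of retaining walls: c₃ − yᵀa₃ = 45 − (5.5·4 + 8.5·3) = 45 − 47.5 = -2.5.

-2.5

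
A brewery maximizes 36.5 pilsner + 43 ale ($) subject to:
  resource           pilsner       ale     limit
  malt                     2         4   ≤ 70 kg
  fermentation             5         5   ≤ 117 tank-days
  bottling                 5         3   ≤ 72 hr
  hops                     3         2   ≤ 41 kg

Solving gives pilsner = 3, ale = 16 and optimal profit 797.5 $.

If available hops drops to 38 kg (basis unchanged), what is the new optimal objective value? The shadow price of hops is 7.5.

775

Δb = -3, so new z* = 797.5 + (7.5)·(-3) = 797.5 − 22.5 = 775.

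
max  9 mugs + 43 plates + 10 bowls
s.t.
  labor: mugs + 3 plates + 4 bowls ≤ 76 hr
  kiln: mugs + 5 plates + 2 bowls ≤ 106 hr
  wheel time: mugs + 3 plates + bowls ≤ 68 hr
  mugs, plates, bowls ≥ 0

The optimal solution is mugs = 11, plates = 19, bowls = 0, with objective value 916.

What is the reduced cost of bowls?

-7

At the optimum: labor uses 68 of 76 (slack = 8); kiln uses 106 of 106 (binding); wheel time uses 68 of 68 (binding).
Since labor is not tight, its dual is 0.
Dual feasibility on the basic columns requires 1·y_kiln + 1·y_wheel time = 9, 5·y_kiln + 3·y_wheel time = 43.
This yields shadow prices y_kiln = 8, y_wheel time = 1.
Reduced cost of bowls: c₃ − yᵀa₃ = 10 − (8·2 + 1·1) = 10 − 17 = -7.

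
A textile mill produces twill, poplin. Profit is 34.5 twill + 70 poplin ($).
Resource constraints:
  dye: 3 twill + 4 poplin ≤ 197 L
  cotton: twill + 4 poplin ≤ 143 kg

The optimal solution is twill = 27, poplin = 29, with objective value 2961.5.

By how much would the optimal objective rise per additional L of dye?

Check each constraint at x*: dye 197/197 (tight); cotton 143/143 (tight).
From A_Bᵀ y = c: 3·y_dye + 1·y_cotton = 34.5; 4·y_dye + 4·y_cotton = 70.
→ y_dye = 8.5 and y_cotton = 9.
Shadow price of dye = 8.5.

8.5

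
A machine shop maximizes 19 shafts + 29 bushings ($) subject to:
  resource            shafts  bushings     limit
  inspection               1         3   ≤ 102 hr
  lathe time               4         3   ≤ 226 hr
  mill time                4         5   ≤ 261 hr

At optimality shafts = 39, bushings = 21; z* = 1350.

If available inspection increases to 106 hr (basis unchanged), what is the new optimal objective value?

1362

Binding: inspection and mill time. Non-binding: lathe time (7 unused).
Slack constraints have shadow price 0 (complementary slackness).
The binding rows give the dual system: 1·y_inspection + 4·y_mill time = 19 and 3·y_inspection + 5·y_mill time = 29.
→ y_inspection = 3 and y_mill time = 4.
Δz = y_inspection·Δb = 3 × (4) = 12, so new z* = 1350 + 12 = 1362.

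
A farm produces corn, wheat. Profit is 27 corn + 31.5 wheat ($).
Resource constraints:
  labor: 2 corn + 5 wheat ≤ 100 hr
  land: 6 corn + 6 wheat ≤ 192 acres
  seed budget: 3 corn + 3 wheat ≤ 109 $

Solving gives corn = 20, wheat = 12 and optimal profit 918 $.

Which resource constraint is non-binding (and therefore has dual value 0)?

seed budget

labor: 100/100 (binding)
land: 192/192 (binding)
seed budget: 96/109 (slack 13)
By complementary slackness, a constraint with positive slack has shadow price 0 → seed budget.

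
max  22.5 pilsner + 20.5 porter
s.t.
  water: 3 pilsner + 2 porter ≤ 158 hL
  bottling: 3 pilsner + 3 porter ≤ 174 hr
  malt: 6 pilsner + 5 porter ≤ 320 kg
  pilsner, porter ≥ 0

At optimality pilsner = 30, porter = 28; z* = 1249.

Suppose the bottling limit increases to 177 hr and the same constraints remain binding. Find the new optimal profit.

1259.5

Binding: bottling and malt. Non-binding: water (12 unused).
Since water is not tight, its dual is 0.
The binding rows give the dual system: 3·y_bottling + 6·y_malt = 22.5 and 3·y_bottling + 5·y_malt = 20.5.
This yields shadow prices y_bottling = 3.5, y_malt = 2.
Δz = y_bottling·Δb = 3.5 × (3) = 10.5, so new z* = 1249 + 10.5 = 1259.5.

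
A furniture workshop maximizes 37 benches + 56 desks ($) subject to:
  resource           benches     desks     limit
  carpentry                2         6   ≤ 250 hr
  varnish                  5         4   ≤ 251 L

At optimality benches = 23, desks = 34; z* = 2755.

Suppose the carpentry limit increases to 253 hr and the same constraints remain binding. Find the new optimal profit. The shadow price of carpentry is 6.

Δb = 3, so new z* = 2755 + (6)·(3) = 2755 + 18 = 2773.

2773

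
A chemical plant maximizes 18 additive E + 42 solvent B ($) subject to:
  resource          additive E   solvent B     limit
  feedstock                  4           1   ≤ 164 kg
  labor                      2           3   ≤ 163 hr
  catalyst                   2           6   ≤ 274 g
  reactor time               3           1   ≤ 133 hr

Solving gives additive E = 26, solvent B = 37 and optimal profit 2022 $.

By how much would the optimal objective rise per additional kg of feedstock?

Check each constraint at x*: feedstock 141/164 (slack 23); labor 163/163 (tight); catalyst 274/274 (tight); reactor time 115/133 (slack 18).
Slack constraints have shadow price 0 (complementary slackness).
From A_Bᵀ y = c: 2·y_labor + 2·y_catalyst = 18; 3·y_labor + 6·y_catalyst = 42.
This yields shadow prices y_labor = 4, y_catalyst = 5.
Shadow price of feedstock = 0.

0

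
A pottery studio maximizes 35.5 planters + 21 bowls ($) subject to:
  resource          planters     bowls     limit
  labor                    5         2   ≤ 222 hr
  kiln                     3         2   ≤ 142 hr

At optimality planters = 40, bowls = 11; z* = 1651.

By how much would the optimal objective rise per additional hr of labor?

At the optimum: labor uses 222 of 222 (binding); kiln uses 142 of 142 (binding).
Dual feasibility on the basic columns requires 5·y_labor + 3·y_kiln = 35.5, 2·y_labor + 2·y_kiln = 21.
Solving: y_labor = 2, y_kiln = 8.5.
Shadow price of labor = 2.

2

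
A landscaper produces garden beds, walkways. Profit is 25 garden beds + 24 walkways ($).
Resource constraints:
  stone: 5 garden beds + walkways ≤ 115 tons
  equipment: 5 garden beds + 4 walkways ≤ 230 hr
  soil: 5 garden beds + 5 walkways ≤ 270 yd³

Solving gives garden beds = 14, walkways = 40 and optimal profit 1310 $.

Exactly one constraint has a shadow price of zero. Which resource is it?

stone: 110/115 (slack 5)
equipment: 230/230 (binding)
soil: 270/270 (binding)
By complementary slackness, a constraint with positive slack has shadow price 0 → stone.

stone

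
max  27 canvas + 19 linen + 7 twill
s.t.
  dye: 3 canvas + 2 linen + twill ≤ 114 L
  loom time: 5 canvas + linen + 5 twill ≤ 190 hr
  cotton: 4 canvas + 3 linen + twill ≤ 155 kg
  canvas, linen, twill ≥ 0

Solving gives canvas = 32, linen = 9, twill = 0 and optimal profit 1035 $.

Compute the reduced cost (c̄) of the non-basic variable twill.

-1

At the optimum: dye uses 114 of 114 (binding); loom time uses 169 of 190 (slack = 21); cotton uses 155 of 155 (binding).
Slack constraints have shadow price 0 (complementary slackness).
Dual feasibility on the basic columns requires 3·y_dye + 4·y_cotton = 27, 2·y_dye + 3·y_cotton = 19.
This yields shadow prices y_dye = 5, y_cotton = 3.
Reduced cost of twill: c₃ − yᵀa₃ = 7 − (5·1 + 3·1) = 7 − 8 = -1.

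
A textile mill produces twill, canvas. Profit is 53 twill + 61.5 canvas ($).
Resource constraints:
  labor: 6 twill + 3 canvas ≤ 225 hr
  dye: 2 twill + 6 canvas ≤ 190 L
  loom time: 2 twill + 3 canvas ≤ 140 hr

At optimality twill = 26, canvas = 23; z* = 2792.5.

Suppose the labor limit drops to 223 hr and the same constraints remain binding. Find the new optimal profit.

At the optimum: labor uses 225 of 225 (binding); dye uses 190 of 190 (binding); loom time uses 121 of 140 (slack = 19).
Slack constraints have shadow price 0 (complementary slackness).
The binding rows give the dual system: 6·y_labor + 2·y_dye = 53 and 3·y_labor + 6·y_dye = 61.5.
Solving: y_labor = 6.5, y_dye = 7.
Δz = y_labor·Δb = 6.5 × (-2) = -13, so new z* = 2792.5 − 13 = 2779.5.

2779.5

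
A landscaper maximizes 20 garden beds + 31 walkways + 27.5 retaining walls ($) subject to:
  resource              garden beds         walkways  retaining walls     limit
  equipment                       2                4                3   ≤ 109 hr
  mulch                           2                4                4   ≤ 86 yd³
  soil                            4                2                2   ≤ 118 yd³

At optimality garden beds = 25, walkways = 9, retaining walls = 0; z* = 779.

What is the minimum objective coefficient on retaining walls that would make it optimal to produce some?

31

At the optimum: equipment uses 86 of 109 (slack = 23); mulch uses 86 of 86 (binding); soil uses 118 of 118 (binding).
By complementary slackness, y = 0 for the non-binding constraint.
From A_Bᵀ y = c: 2·y_mulch + 4·y_soil = 20; 4·y_mulch + 2·y_soil = 31.
Solving: y_mulch = 7, y_soil = 1.5.
retaining walls enters the basis when its profit ≥ yᵀa₃ = 7·4 + 1.5·2 = 31.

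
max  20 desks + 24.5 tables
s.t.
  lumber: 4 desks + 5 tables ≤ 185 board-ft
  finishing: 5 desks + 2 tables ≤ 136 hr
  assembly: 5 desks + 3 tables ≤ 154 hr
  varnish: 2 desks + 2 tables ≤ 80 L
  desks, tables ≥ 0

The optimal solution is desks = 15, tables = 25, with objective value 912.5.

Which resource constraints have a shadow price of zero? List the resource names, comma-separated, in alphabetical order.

lumber: 185/185 (binding)
finishing: 125/136 (slack 11)
assembly: 150/154 (slack 4)
varnish: 80/80 (binding)
By complementary slackness, a constraint with positive slack has shadow price 0 → assembly, finishing.

assembly, finishing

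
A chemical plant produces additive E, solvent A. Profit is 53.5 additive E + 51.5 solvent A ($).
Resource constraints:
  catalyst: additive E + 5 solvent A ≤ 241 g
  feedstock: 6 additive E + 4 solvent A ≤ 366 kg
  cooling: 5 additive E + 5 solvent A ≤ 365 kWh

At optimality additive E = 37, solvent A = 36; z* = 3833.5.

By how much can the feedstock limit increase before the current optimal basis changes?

72

Binding constraints: feedstock, cooling. The basis is B = [[6,4],[5,5]] with det 10.
Per unit increase in feedstock, x* moves by d = (0.5, -0.5).
The basis stays optimal until solvent A reaches 0; allowable increase = 72 kg.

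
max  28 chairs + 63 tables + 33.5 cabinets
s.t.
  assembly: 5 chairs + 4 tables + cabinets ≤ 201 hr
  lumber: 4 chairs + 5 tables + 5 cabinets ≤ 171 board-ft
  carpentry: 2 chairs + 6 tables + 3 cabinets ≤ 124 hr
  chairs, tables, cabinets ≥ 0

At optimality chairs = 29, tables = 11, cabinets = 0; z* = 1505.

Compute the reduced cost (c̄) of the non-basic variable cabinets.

-5.5

At the optimum: assembly uses 189 of 201 (slack = 12); lumber uses 171 of 171 (binding); carpentry uses 124 of 124 (binding).
Slack constraints have shadow price 0 (complementary slackness).
From A_Bᵀ y = c: 4·y_lumber + 2·y_carpentry = 28; 5·y_lumber + 6·y_carpentry = 63.
→ y_lumber = 3 and y_carpentry = 8.
Reduced cost of cabinets: c₃ − yᵀa₃ = 33.5 − (3·5 + 8·3) = 33.5 − 39 = -5.5.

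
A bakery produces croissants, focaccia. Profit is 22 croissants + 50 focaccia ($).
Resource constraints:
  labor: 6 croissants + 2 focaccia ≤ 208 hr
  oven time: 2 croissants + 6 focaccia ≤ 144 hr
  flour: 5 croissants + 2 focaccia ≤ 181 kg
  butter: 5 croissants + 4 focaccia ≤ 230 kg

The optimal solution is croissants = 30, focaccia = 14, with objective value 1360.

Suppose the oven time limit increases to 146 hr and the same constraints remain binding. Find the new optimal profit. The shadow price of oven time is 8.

Δb = 2, so new z* = 1360 + (8)·(2) = 1360 + 16 = 1376.

1376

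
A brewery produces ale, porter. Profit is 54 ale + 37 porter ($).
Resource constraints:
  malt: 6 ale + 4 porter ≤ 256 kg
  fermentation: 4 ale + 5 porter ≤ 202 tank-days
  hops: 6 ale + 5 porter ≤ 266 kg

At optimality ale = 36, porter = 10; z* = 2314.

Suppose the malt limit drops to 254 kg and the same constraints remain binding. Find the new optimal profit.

At the optimum: malt uses 256 of 256 (binding); fermentation uses 194 of 202 (slack = 8); hops uses 266 of 266 (binding).
Since fermentation is not tight, its dual is 0.
The binding rows give the dual system: 6·y_malt + 6·y_hops = 54 and 4·y_malt + 5·y_hops = 37.
This yields shadow prices y_malt = 8, y_hops = 1.
Δz = y_malt·Δb = 8 × (-2) = -16, so new z* = 2314 − 16 = 2298.

2298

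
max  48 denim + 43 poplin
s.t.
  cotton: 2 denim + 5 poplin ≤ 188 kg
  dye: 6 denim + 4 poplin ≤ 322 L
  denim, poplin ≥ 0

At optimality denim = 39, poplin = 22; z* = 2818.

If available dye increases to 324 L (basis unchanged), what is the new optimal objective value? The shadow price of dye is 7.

2832

Δb = 2, so new z* = 2818 + (7)·(2) = 2818 + 14 = 2832.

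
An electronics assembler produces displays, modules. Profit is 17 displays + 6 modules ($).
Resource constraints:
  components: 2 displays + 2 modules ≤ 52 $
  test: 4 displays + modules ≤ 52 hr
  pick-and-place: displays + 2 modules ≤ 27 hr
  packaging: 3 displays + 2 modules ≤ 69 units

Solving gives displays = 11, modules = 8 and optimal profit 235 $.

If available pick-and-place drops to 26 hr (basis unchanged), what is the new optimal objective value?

234

Check each constraint at x*: components 38/52 (slack 14); test 52/52 (tight); pick-and-place 27/27 (tight); packaging 49/69 (slack 20).
Slack constraints have shadow price 0 (complementary slackness).
Dual feasibility on the basic columns requires 4·y_test + 1·y_pick-and-place = 17, 1·y_test + 2·y_pick-and-place = 6.
→ y_test = 4 and y_pick-and-place = 1.
Δz = y_pick-and-place·Δb = 1 × (-1) = -1, so new z* = 235 − 1 = 234.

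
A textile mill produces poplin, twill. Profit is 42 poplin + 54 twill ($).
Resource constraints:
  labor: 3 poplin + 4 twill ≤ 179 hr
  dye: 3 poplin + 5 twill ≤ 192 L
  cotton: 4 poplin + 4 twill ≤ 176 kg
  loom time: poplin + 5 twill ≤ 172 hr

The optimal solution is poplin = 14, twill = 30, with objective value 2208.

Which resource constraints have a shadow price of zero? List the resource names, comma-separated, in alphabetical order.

labor, loom time

labor: 162/179 (slack 17)
dye: 192/192 (binding)
cotton: 176/176 (binding)
loom time: 164/172 (slack 8)
By complementary slackness, a constraint with positive slack has shadow price 0 → labor, loom time.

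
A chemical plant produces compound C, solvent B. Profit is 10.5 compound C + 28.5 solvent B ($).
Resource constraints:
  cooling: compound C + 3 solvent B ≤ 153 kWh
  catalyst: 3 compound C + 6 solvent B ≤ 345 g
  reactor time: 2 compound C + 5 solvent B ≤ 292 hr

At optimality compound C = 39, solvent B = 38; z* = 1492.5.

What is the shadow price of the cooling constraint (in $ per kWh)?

7.5

Check each constraint at x*: cooling 153/153 (tight); catalyst 345/345 (tight); reactor time 268/292 (slack 24).
Since reactor time is not tight, its dual is 0.
Dual feasibility on the basic columns requires 1·y_cooling + 3·y_catalyst = 10.5, 3·y_cooling + 6·y_catalyst = 28.5.
Solving: y_cooling = 7.5, y_catalyst = 1.
Shadow price of cooling = 7.5.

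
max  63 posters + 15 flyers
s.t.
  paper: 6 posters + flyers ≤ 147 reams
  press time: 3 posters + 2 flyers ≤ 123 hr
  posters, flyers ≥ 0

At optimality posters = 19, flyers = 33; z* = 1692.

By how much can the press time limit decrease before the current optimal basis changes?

49.5

Binding constraints: paper, press time. The basis is B = [[6,1],[3,2]] with det 9.
Per unit decrease in press time, x* moves by d = (0.1111, -0.6667).
The basis stays optimal until flyers reaches 0; allowable decrease = 49.5 hr.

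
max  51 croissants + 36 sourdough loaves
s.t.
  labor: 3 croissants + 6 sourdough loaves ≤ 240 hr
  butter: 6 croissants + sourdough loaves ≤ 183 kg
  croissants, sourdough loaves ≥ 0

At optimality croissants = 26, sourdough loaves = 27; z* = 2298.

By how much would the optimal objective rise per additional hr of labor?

5

Check each constraint at x*: labor 240/240 (tight); butter 183/183 (tight).
Dual feasibility on the basic columns requires 3·y_labor + 6·y_butter = 51, 6·y_labor + 1·y_butter = 36.
This yields shadow prices y_labor = 5, y_butter = 6.
Shadow price of labor = 5.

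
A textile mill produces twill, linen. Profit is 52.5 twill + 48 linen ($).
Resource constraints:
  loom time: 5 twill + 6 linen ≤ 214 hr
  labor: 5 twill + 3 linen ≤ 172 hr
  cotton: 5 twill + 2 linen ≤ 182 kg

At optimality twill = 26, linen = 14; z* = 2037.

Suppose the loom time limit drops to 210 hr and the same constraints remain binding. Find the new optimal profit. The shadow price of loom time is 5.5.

Δb = -4, so new z* = 2037 + (5.5)·(-4) = 2037 − 22 = 2015.

2015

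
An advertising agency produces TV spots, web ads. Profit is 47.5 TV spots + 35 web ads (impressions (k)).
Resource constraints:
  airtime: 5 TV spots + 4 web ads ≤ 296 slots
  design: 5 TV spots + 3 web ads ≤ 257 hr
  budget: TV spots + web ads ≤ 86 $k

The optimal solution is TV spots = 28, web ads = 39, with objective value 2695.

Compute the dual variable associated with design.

At the optimum: airtime uses 296 of 296 (binding); design uses 257 of 257 (binding); budget uses 67 of 86 (slack = 19).
Slack constraints have shadow price 0 (complementary slackness).
The binding rows give the dual system: 5·y_airtime + 5·y_design = 47.5 and 4·y_airtime + 3·y_design = 35.
This yields shadow prices y_airtime = 6.5, y_design = 3.
Shadow price of design = 3.

3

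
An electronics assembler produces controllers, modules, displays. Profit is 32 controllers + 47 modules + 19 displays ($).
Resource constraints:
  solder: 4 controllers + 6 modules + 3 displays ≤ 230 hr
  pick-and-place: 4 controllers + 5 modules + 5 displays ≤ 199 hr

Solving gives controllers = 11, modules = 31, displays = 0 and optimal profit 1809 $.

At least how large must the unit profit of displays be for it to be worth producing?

26

Both solder and pick-and-place are binding at x*.
The binding rows give the dual system: 4·y_solder + 4·y_pick-and-place = 32 and 6·y_solder + 5·y_pick-and-place = 47.
→ y_solder = 7 and y_pick-and-place = 1.
displays enters the basis when its profit ≥ yᵀa₃ = 7·3 + 1·5 = 26.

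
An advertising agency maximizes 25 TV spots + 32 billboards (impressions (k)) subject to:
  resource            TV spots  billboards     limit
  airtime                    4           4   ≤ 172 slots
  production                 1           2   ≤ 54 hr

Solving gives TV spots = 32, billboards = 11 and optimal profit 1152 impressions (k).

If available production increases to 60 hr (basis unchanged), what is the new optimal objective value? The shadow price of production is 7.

1194

Δb = 6, so new z* = 1152 + (7)·(6) = 1152 + 42 = 1194.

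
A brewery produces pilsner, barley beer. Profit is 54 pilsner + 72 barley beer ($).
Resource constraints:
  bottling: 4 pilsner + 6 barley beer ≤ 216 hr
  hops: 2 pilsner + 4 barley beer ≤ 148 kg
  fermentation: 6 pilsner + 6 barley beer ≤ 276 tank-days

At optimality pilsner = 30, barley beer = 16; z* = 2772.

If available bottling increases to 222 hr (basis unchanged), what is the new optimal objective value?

At the optimum: bottling uses 216 of 216 (binding); hops uses 124 of 148 (slack = 24); fermentation uses 276 of 276 (binding).
Slack constraints have shadow price 0 (complementary slackness).
Dual feasibility on the basic columns requires 4·y_bottling + 6·y_fermentation = 54, 6·y_bottling + 6·y_fermentation = 72.
→ y_bottling = 9 and y_fermentation = 3.
Δz = y_bottling·Δb = 9 × (6) = 54, so new z* = 2772 + 54 = 2826.

2826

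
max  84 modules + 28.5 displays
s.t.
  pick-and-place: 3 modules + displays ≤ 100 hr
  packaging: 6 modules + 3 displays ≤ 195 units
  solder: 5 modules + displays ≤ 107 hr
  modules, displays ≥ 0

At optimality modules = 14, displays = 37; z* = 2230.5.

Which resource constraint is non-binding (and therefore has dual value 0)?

pick-and-place: 79/100 (slack 21)
packaging: 195/195 (binding)
solder: 107/107 (binding)
By complementary slackness, a constraint with positive slack has shadow price 0 → pick-and-place.

pick-and-place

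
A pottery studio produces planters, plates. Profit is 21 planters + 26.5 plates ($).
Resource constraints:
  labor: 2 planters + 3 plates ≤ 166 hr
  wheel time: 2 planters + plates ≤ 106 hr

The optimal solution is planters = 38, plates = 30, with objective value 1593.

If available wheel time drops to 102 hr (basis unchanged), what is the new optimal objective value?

Check each constraint at x*: labor 166/166 (tight); wheel time 106/106 (tight).
From A_Bᵀ y = c: 2·y_labor + 2·y_wheel time = 21; 3·y_labor + 1·y_wheel time = 26.5.
Solving: y_labor = 8, y_wheel time = 2.5.
Δz = y_wheel time·Δb = 2.5 × (-4) = -10, so new z* = 1593 − 10 = 1583.

1583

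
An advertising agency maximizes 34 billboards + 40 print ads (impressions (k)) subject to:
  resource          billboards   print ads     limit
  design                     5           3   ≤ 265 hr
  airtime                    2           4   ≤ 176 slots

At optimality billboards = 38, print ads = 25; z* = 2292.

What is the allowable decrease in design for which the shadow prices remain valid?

133

Binding constraints: design, airtime. The basis is B = [[5,3],[2,4]] with det 14.
Per unit decrease in design, x* moves by d = (-0.2857, 0.1429).
The basis stays optimal until billboards reaches 0; allowable decrease = 133 hr.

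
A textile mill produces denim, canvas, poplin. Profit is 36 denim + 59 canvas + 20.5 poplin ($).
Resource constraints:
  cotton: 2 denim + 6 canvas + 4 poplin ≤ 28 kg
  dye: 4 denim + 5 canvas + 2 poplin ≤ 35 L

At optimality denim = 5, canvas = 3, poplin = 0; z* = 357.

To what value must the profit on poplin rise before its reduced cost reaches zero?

At the optimum: cotton uses 28 of 28 (binding); dye uses 35 of 35 (binding).
From A_Bᵀ y = c: 2·y_cotton + 4·y_dye = 36; 6·y_cotton + 5·y_dye = 59.
→ y_cotton = 4 and y_dye = 7.
poplin enters the basis when its profit ≥ yᵀa₃ = 4·4 + 7·2 = 30.

30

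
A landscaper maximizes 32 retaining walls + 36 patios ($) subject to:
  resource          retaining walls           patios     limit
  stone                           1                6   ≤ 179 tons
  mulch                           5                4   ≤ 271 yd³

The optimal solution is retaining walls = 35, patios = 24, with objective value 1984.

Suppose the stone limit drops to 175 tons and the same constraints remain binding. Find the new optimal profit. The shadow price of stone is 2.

Δb = -4, so new z* = 1984 + (2)·(-4) = 1984 − 8 = 1976.

1976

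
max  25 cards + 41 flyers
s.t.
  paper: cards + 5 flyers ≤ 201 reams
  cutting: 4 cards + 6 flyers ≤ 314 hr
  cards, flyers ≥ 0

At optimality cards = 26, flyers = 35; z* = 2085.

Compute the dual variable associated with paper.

1

At the optimum: paper uses 201 of 201 (binding); cutting uses 314 of 314 (binding).
From A_Bᵀ y = c: 1·y_paper + 4·y_cutting = 25; 5·y_paper + 6·y_cutting = 41.
This yields shadow prices y_paper = 1, y_cutting = 6.
Shadow price of paper = 1.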